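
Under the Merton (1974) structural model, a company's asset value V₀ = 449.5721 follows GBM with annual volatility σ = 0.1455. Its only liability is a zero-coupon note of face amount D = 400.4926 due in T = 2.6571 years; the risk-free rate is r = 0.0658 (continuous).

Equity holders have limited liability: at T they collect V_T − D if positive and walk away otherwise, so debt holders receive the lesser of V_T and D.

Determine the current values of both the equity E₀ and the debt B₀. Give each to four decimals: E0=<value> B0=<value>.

d₁ = [ln(V₀/D) + (r + σ²/2)T] / (σ√T)
   = [ln(449.5721/400.4926) + (0.0658 + 0.5·0.1455²)·2.6571] / (0.1455·√2.6571)
   = [0.115601 + 0.202963] / 0.237174 = 1.343166
d₂ = d₁ − σ√T = 1.343166 − 0.237174 = 1.105992
N(d₁) = 0.910391,  N(d₂) = 0.865635,  e^(−rT) = 0.839594
E₀ = V₀·N(d₁) − D·e^(−rT)·N(d₂)
   = 449.5721·0.910391 − 400.4926·0.839594·0.865635 = 118.215640
B₀ = V₀ − E₀ = 449.5721 − 118.215640 = 331.356460

E0=118.2156 B0=331.3565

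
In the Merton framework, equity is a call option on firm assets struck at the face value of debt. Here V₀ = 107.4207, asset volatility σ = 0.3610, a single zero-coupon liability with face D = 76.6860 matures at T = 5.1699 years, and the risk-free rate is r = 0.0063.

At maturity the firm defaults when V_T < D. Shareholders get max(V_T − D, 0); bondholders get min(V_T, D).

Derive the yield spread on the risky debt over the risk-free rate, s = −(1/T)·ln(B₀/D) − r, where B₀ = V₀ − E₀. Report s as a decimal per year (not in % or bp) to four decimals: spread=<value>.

spread=0.0437

d₁ = [ln(V₀/D) + (r + σ²/2)T] / (σ√T)
   = [ln(107.4207/76.6860) + (0.0063 + 0.5·0.3610²)·5.1699] / (0.3610·√5.1699)
   = [0.337034 + 0.369444] / 0.820821 = 0.860696
d₂ = d₁ − σ√T = 0.860696 − 0.820821 = 0.039876
N(d₁) = 0.805297,  N(d₂) = 0.515904,  e^(−rT) = 0.967954
E₀ = V₀·N(d₁) − D·e^(−rT)·N(d₂)
   = 107.4207·0.805297 − 76.6860·0.967954·0.515904 = 48.210809
B₀ = V₀ − E₀ = 107.4207 − 48.210809 = 59.209891
spread = −(1/T)·ln(B₀/D) − r = −(1/5.1699)·ln(59.209891/76.6860) − 0.0063 = 0.04372622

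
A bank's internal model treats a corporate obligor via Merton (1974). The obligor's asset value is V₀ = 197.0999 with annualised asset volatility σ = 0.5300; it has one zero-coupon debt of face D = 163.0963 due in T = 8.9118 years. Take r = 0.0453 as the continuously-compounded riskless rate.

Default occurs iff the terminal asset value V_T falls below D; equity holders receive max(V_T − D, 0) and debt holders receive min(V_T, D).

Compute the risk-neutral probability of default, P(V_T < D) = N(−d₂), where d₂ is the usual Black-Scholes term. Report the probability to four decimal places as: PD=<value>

PD=0.6614

d₁ = [ln(V₀/D) + (r + σ²/2)T] / (σ√T)
   = [ln(197.0999/163.0963) + (0.0453 + 0.5·0.5300²)·8.9118] / (0.5300·√8.9118)
   = [0.189370 + 1.655367] / 1.582190 = 1.165939
d₂ = d₁ − σ√T = 1.165939 − 1.582190 = -0.416251
risk-neutral PD = N(−d₂) = N(0.416251) = 0.661387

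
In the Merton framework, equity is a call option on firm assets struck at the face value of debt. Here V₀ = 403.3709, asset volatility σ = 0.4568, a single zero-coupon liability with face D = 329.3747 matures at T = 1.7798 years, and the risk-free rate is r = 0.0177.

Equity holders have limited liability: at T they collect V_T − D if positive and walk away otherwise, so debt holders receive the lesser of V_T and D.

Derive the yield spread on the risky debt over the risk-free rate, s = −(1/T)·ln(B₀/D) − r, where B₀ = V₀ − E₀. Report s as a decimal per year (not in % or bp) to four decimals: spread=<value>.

spread=0.0967

d₁ = [ln(V₀/D) + (r + σ²/2)T] / (σ√T)
   = [ln(403.3709/329.3747) + (0.0177 + 0.5·0.4568²)·1.7798] / (0.4568·√1.7798)
   = [0.202660 + 0.217195] / 0.609413 = 0.688950
d₂ = d₁ − σ√T = 0.688950 − 0.609413 = 0.079537
N(d₁) = 0.754573,  N(d₂) = 0.531697,  e^(−rT) = 0.968989
E₀ = V₀·N(d₁) − D·e^(−rT)·N(d₂)
   = 403.3709·0.754573 − 329.3747·0.968989·0.531697 = 134.675975
B₀ = V₀ − E₀ = 403.3709 − 134.675975 = 268.694925
spread = −(1/T)·ln(B₀/D) − r = −(1/1.7798)·ln(268.694925/329.3747) − 0.0177 = 0.09670576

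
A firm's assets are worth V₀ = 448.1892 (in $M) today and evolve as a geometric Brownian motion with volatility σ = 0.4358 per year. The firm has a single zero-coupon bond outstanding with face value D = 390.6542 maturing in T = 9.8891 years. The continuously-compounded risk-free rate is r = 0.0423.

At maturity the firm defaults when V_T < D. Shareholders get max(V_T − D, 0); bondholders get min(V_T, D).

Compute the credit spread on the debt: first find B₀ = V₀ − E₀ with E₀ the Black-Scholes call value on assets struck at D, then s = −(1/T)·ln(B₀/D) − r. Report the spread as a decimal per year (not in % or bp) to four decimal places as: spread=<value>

d₁ = [ln(V₀/D) + (r + σ²/2)T] / (σ√T)
   = [ln(448.1892/390.6542) + (0.0423 + 0.5·0.4358²)·9.8891] / (0.4358·√9.8891)
   = [0.137393 + 1.357386] / 1.370458 = 1.090715
d₂ = d₁ − σ√T = 1.090715 − 1.370458 = -0.279743
N(d₁) = 0.862301,  N(d₂) = 0.389837,  e^(−rT) = 0.658159
E₀ = V₀·N(d₁) − D·e^(−rT)·N(d₂)
   = 448.1892·0.862301 − 390.6542·0.658159·0.389837 = 286.241824
B₀ = V₀ − E₀ = 448.1892 − 286.241824 = 161.947376
spread = −(1/T)·ln(B₀/D) − r = −(1/9.8891)·ln(161.947376/390.6542) − 0.0423 = 0.04674262

spread=0.0467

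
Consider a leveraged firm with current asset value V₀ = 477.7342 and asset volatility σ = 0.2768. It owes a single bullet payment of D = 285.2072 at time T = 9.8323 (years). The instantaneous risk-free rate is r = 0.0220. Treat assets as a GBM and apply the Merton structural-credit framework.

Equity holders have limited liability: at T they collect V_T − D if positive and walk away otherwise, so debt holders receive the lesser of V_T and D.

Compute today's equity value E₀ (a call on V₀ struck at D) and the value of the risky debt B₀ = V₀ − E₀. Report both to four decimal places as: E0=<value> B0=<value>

d₁ = [ln(V₀/D) + (r + σ²/2)T] / (σ√T)
   = [ln(477.7342/285.2072) + (0.0220 + 0.5·0.2768²)·9.8323] / (0.2768·√9.8323)
   = [0.515839 + 0.592977] / 0.867948 = 1.277514
d₂ = d₁ − σ√T = 1.277514 − 0.867948 = 0.409567
N(d₁) = 0.899290,  N(d₂) = 0.658938,  e^(−rT) = 0.805485
E₀ = V₀·N(d₁) − D·e^(−rT)·N(d₂)
   = 477.7342·0.899290 − 285.2072·0.805485·0.658938 = 278.243495
B₀ = V₀ − E₀ = 477.7342 − 278.243495 = 199.490705

E0=278.2435 B0=199.4907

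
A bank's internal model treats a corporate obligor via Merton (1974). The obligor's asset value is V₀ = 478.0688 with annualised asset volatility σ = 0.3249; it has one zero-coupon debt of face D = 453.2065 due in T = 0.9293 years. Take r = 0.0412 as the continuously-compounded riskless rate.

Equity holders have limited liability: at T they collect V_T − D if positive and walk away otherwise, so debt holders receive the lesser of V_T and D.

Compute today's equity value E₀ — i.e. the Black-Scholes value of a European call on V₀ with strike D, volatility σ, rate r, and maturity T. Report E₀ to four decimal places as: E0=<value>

E0=80.2273

d₁ = [ln(V₀/D) + (r + σ²/2)T] / (σ√T)
   = [ln(478.0688/453.2065) + (0.0412 + 0.5·0.3249²)·0.9293] / (0.3249·√0.9293)
   = [0.053407 + 0.087336] / 0.313204 = 0.449363
d₂ = d₁ − σ√T = 0.449363 − 0.313204 = 0.136159
N(d₁) = 0.673415,  N(d₂) = 0.554152,  e^(−rT) = 0.962437
E₀ = V₀·N(d₁) − D·e^(−rT)·N(d₂)
   = 478.0688·0.673415 − 453.2065·0.962437·0.554152 = 80.227302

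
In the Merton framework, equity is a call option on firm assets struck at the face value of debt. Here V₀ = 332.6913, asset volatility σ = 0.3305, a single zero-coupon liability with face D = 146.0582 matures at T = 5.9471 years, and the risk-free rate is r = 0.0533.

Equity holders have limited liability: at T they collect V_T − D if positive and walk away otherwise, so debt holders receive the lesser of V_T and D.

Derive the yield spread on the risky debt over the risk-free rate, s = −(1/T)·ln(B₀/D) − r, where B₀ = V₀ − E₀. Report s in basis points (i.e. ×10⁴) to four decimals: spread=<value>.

spread=82.3065

d₁ = [ln(V₀/D) + (r + σ²/2)T] / (σ√T)
   = [ln(332.6913/146.0582) + (0.0533 + 0.5·0.3305²)·5.9471] / (0.3305·√5.9471)
   = [0.823210 + 0.641782] / 0.805980 = 1.817654
d₂ = d₁ − σ√T = 1.817654 − 0.805980 = 1.011674
N(d₁) = 0.965441,  N(d₂) = 0.844153,  e^(−rT) = 0.728345
E₀ = V₀·N(d₁) − D·e^(−rT)·N(d₂)
   = 332.6913·0.965441 − 146.0582·0.728345·0.844153 = 231.392333
B₀ = V₀ − E₀ = 332.6913 − 231.392333 = 101.298967
spread = −(1/T)·ln(B₀/D) − r = −(1/5.9471)·ln(101.298967/146.0582) − 0.0533 = 0.00823065
in basis points: 0.00823065 × 10⁴ = 82.3065 bp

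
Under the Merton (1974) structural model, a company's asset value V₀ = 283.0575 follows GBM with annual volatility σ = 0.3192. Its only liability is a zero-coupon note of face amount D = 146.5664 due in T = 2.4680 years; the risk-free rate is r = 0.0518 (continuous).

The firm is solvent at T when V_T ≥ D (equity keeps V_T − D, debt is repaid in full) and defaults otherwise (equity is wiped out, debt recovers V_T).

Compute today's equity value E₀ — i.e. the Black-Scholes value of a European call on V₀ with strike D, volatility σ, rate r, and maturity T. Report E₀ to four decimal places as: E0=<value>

d₁ = [ln(V₀/D) + (r + σ²/2)T] / (σ√T)
   = [ln(283.0575/146.5664) + (0.0518 + 0.5·0.3192²)·2.4680] / (0.3192·√2.4680)
   = [0.658171 + 0.253573] / 0.501459 = 1.818183
d₂ = d₁ − σ√T = 1.818183 − 0.501459 = 1.316724
N(d₁) = 0.965482,  N(d₂) = 0.906034,  e^(−rT) = 0.879992
E₀ = V₀·N(d₁) − D·e^(−rT)·N(d₂)
   = 283.0575·0.965482 − 146.5664·0.879992·0.906034 = 156.429054

E0=156.4291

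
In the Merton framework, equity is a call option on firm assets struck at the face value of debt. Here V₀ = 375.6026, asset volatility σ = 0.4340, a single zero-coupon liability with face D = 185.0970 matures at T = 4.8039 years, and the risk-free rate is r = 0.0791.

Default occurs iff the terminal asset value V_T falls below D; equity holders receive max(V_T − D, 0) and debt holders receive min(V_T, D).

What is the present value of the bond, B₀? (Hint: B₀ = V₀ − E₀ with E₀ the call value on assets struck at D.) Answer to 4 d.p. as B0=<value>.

B0=114.4687

d₁ = [ln(V₀/D) + (r + σ²/2)T] / (σ√T)
   = [ln(375.6026/185.0970) + (0.0791 + 0.5·0.4340²)·4.8039] / (0.4340·√4.8039)
   = [0.707652 + 0.832410] / 0.951233 = 1.619017
d₂ = d₁ − σ√T = 1.619017 − 0.951233 = 0.667785
N(d₁) = 0.947278,  N(d₂) = 0.747864,  e^(−rT) = 0.683869
E₀ = V₀·N(d₁) − D·e^(−rT)·N(d₂)
   = 375.6026·0.947278 − 185.0970·0.683869·0.747864 = 261.133869
B₀ = V₀ − E₀ = 375.6026 − 261.133869 = 114.468731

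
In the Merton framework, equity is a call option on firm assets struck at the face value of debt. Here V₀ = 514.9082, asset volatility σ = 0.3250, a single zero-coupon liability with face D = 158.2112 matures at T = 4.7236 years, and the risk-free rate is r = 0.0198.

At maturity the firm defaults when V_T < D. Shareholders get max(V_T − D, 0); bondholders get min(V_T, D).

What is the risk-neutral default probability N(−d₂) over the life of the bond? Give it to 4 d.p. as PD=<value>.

PD=0.0735

d₁ = [ln(V₀/D) + (r + σ²/2)T] / (σ√T)
   = [ln(514.9082/158.2112) + (0.0198 + 0.5·0.3250²)·4.7236] / (0.3250·√4.7236)
   = [1.180058 + 0.342992] / 0.706350 = 2.156226
d₂ = d₁ − σ√T = 2.156226 − 0.706350 = 1.449876
risk-neutral PD = N(−d₂) = N(-1.449876) = 0.073547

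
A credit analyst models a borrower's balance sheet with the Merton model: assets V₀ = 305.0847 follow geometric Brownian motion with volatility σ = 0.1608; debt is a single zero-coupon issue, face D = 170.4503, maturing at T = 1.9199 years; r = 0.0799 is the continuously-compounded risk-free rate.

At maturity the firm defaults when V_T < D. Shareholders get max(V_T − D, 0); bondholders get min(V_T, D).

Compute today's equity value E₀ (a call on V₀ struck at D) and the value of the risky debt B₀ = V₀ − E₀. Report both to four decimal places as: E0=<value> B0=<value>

d₁ = [ln(V₀/D) + (r + σ²/2)T] / (σ√T)
   = [ln(305.0847/170.4503) + (0.0799 + 0.5·0.1608²)·1.9199] / (0.1608·√1.9199)
   = [0.582146 + 0.178221] / 0.222805 = 3.412697
d₂ = d₁ − σ√T = 3.412697 − 0.222805 = 3.189892
N(d₁) = 0.999678,  N(d₂) = 0.999288,  e^(−rT) = 0.857787
E₀ = V₀·N(d₁) − D·e^(−rT)·N(d₂)
   = 305.0847·0.999678 − 170.4503·0.857787·0.999288 = 158.880656
B₀ = V₀ − E₀ = 305.0847 − 158.880656 = 146.204044

E0=158.8807 B0=146.2040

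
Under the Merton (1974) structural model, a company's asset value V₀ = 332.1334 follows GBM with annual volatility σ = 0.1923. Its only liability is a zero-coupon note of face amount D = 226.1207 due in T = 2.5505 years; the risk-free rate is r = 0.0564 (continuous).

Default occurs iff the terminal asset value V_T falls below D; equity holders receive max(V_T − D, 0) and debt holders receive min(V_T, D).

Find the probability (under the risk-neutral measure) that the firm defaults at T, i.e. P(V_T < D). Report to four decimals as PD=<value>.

PD=0.0586

d₁ = [ln(V₀/D) + (r + σ²/2)T] / (σ√T)
   = [ln(332.1334/226.1207) + (0.0564 + 0.5·0.1923²)·2.5505] / (0.1923·√2.5505)
   = [0.384468 + 0.191006] / 0.307109 = 1.873845
d₂ = d₁ − σ√T = 1.873845 − 0.307109 = 1.566736
risk-neutral PD = N(−d₂) = N(-1.566736) = 0.058588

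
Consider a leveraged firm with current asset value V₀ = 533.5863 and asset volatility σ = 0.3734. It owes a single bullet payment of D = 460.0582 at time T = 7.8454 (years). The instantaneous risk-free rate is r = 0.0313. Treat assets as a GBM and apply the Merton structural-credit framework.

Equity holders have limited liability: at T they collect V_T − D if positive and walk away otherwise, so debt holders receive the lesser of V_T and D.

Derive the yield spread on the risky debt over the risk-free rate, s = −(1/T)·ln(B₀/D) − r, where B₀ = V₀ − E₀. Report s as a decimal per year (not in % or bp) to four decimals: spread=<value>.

spread=0.0428

d₁ = [ln(V₀/D) + (r + σ²/2)T] / (σ√T)
   = [ln(533.5863/460.0582) + (0.0313 + 0.5·0.3734²)·7.8454] / (0.3734·√7.8454)
   = [0.148268 + 0.792494] / 1.045880 = 0.899493
d₂ = d₁ − σ√T = 0.899493 − 1.045880 = -0.146387
N(d₁) = 0.815805,  N(d₂) = 0.441808,  e^(−rT) = 0.782266
E₀ = V₀·N(d₁) − D·e^(−rT)·N(d₂)
   = 533.5863·0.815805 − 460.0582·0.782266·0.441808 = 276.301103
B₀ = V₀ − E₀ = 533.5863 − 276.301103 = 257.285197
spread = −(1/T)·ln(B₀/D) − r = −(1/7.8454)·ln(257.285197/460.0582) − 0.0313 = 0.04277753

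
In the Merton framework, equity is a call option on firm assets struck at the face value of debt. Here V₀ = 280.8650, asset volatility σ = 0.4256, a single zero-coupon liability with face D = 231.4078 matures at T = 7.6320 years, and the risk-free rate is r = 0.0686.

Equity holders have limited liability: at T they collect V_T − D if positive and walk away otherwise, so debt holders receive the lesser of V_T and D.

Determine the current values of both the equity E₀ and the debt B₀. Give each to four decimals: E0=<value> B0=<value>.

d₁ = [ln(V₀/D) + (r + σ²/2)T] / (σ√T)
   = [ln(280.8650/231.4078) + (0.0686 + 0.5·0.4256²)·7.6320] / (0.4256·√7.6320)
   = [0.193693 + 1.214768] / 1.175766 = 1.197909
d₂ = d₁ − σ√T = 1.197909 − 1.175766 = 0.022143
N(d₁) = 0.884524,  N(d₂) = 0.508833,  e^(−rT) = 0.592411
E₀ = V₀·N(d₁) − D·e^(−rT)·N(d₂)
   = 280.8650·0.884524 − 231.4078·0.592411·0.508833 = 178.676622
B₀ = V₀ − E₀ = 280.8650 − 178.676622 = 102.188378

E0=178.6766 B0=102.1884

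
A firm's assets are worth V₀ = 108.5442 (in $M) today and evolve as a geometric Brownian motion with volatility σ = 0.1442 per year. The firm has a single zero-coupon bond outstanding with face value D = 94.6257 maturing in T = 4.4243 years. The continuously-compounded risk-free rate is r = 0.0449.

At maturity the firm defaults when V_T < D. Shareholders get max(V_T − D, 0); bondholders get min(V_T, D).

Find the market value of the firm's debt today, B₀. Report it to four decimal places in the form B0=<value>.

d₁ = [ln(V₀/D) + (r + σ²/2)T] / (σ√T)
   = [ln(108.5442/94.6257) + (0.0449 + 0.5·0.1442²)·4.4243] / (0.1442·√4.4243)
   = [0.137228 + 0.244650] / 0.303311 = 1.259033
d₂ = d₁ − σ√T = 1.259033 − 0.303311 = 0.955723
N(d₁) = 0.895991,  N(d₂) = 0.830394,  e^(−rT) = 0.819836
E₀ = V₀·N(d₁) − D·e^(−rT)·N(d₂)
   = 108.5442·0.895991 − 94.6257·0.819836·0.830394 = 32.834693
B₀ = V₀ − E₀ = 108.5442 − 32.834693 = 75.709507

B0=75.7095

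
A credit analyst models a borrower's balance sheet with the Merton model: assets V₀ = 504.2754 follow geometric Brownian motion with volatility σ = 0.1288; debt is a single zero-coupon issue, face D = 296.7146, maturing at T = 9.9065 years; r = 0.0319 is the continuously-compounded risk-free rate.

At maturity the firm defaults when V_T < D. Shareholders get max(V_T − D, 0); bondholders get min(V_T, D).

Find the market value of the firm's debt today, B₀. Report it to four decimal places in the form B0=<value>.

d₁ = [ln(V₀/D) + (r + σ²/2)T] / (σ√T)
   = [ln(504.2754/296.7146) + (0.0319 + 0.5·0.1288²)·9.9065] / (0.1288·√9.9065)
   = [0.530352 + 0.398189] / 0.405393 = 2.290472
d₂ = d₁ − σ√T = 2.290472 − 0.405393 = 1.885079
N(d₁) = 0.989003,  N(d₂) = 0.970290,  e^(−rT) = 0.729047
E₀ = V₀·N(d₁) − D·e^(−rT)·N(d₂)
   = 504.2754·0.989003 − 296.7146·0.729047·0.970290 = 288.837800
B₀ = V₀ − E₀ = 504.2754 − 288.837800 = 215.437600

B0=215.4376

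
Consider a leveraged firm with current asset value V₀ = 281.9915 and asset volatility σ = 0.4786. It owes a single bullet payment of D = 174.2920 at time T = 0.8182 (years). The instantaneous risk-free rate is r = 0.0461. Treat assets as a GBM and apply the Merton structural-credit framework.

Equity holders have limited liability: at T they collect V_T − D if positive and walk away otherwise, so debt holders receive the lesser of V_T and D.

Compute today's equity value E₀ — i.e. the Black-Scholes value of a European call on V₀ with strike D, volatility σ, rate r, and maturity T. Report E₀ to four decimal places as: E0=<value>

d₁ = [ln(V₀/D) + (r + σ²/2)T] / (σ√T)
   = [ln(281.9915/174.2920) + (0.0461 + 0.5·0.4786²)·0.8182] / (0.4786·√0.8182)
   = [0.481145 + 0.131427] / 0.432915 = 1.414993
d₂ = d₁ − σ√T = 1.414993 − 0.432915 = 0.982078
N(d₁) = 0.921465,  N(d₂) = 0.836969,  e^(−rT) = 0.962983
E₀ = V₀·N(d₁) − D·e^(−rT)·N(d₂)
   = 281.9915·0.921465 − 174.2920·0.962983·0.836969 = 119.368021

E0=119.3680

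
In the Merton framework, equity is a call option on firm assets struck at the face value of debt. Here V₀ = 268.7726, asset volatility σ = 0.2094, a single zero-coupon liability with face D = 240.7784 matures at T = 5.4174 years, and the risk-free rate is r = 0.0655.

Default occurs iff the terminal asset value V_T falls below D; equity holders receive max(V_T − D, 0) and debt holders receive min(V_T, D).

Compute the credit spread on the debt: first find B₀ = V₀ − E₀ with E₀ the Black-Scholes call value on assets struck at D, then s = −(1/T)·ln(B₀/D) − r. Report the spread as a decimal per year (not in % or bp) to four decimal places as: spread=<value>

spread=0.0104

d₁ = [ln(V₀/D) + (r + σ²/2)T] / (σ√T)
   = [ln(268.7726/240.7784) + (0.0655 + 0.5·0.2094²)·5.4174] / (0.2094·√5.4174)
   = [0.109989 + 0.473612] / 0.487385 = 1.197412
d₂ = d₁ − σ√T = 1.197412 − 0.487385 = 0.710027
N(d₁) = 0.884427,  N(d₂) = 0.761156,  e^(−rT) = 0.701286
E₀ = V₀·N(d₁) − D·e^(−rT)·N(d₂)
   = 268.7726·0.884427 − 240.7784·0.701286·0.761156 = 109.185086
B₀ = V₀ − E₀ = 268.7726 − 109.185086 = 159.587514
spread = −(1/T)·ln(B₀/D) − r = −(1/5.4174)·ln(159.587514/240.7784) − 0.0655 = 0.01041918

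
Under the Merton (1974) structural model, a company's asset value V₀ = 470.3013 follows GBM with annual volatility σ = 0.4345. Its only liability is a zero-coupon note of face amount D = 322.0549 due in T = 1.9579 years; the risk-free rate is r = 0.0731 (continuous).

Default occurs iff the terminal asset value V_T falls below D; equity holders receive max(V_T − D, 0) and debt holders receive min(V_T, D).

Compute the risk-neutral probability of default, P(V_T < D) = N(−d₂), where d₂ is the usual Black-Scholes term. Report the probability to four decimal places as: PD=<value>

PD=0.2897

d₁ = [ln(V₀/D) + (r + σ²/2)T] / (σ√T)
   = [ln(470.3013/322.0549) + (0.0731 + 0.5·0.4345²)·1.9579] / (0.4345·√1.9579)
   = [0.378652 + 0.327939] / 0.607974 = 1.162205
d₂ = d₁ − σ√T = 1.162205 − 0.607974 = 0.554231
risk-neutral PD = N(−d₂) = N(-0.554231) = 0.289711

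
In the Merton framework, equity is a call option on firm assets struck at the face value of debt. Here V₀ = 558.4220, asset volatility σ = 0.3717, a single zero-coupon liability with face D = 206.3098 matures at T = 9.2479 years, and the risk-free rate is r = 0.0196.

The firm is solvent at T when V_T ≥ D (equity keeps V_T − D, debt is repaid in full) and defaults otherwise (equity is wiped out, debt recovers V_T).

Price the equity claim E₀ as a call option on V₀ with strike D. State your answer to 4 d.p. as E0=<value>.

E0=410.6693

d₁ = [ln(V₀/D) + (r + σ²/2)T] / (σ√T)
   = [ln(558.4220/206.3098) + (0.0196 + 0.5·0.3717²)·9.2479] / (0.3717·√9.2479)
   = [0.995736 + 0.820108] / 1.130353 = 1.606440
d₂ = d₁ − σ√T = 1.606440 − 1.130353 = 0.476086
N(d₁) = 0.945911,  N(d₂) = 0.682994,  e^(−rT) = 0.834219
E₀ = V₀·N(d₁) − D·e^(−rT)·N(d₂)
   = 558.4220·0.945911 − 206.3098·0.834219·0.682994 = 410.669272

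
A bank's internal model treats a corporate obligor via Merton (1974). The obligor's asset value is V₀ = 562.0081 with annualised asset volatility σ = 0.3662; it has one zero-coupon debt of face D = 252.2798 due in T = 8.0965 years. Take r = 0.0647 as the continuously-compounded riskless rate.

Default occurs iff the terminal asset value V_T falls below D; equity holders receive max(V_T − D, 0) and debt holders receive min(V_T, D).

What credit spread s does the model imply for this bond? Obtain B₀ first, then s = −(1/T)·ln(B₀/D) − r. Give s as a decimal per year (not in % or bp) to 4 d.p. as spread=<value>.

d₁ = [ln(V₀/D) + (r + σ²/2)T] / (σ√T)
   = [ln(562.0081/252.2798) + (0.0647 + 0.5·0.3662²)·8.0965] / (0.3662·√8.0965)
   = [0.800977 + 1.066724] / 1.041998 = 1.792423
d₂ = d₁ − σ√T = 1.792423 − 1.041998 = 0.750424
N(d₁) = 0.963467,  N(d₂) = 0.773500,  e^(−rT) = 0.592240
E₀ = V₀·N(d₁) − D·e^(−rT)·N(d₂)
   = 562.0081·0.963467 − 252.2798·0.592240·0.773500 = 425.907640
B₀ = V₀ − E₀ = 562.0081 − 425.907640 = 136.100460
spread = −(1/T)·ln(B₀/D) − r = −(1/8.0965)·ln(136.100460/252.2798) − 0.0647 = 0.01152374

spread=0.0115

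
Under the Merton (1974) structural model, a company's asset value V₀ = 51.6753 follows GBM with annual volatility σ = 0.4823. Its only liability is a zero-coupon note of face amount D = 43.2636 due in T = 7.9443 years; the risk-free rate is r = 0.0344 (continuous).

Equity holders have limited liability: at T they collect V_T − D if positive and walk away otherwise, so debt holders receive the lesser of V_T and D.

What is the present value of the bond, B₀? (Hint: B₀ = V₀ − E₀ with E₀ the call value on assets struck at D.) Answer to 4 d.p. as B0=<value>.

d₁ = [ln(V₀/D) + (r + σ²/2)T] / (σ√T)
   = [ln(51.6753/43.2636) + (0.0344 + 0.5·0.4823²)·7.9443] / (0.4823·√7.9443)
   = [0.177668 + 1.197259] / 1.359393 = 1.011427
d₂ = d₁ − σ√T = 1.011427 − 1.359393 = -0.347966
N(d₁) = 0.844094,  N(d₂) = 0.363933,  e^(−rT) = 0.760877
E₀ = V₀·N(d₁) − D·e^(−rT)·N(d₂)
   = 51.6753·0.844094 − 43.2636·0.760877·0.363933 = 31.638771
B₀ = V₀ − E₀ = 51.6753 − 31.638771 = 20.036529

B0=20.0365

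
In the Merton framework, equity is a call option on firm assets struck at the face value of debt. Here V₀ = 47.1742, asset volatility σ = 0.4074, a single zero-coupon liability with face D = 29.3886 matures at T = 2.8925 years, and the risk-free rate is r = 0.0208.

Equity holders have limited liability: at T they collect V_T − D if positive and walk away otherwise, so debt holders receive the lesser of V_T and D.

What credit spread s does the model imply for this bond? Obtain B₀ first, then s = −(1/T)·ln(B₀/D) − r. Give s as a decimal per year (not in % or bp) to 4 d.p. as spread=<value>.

d₁ = [ln(V₀/D) + (r + σ²/2)T] / (σ√T)
   = [ln(47.1742/29.3886) + (0.0208 + 0.5·0.4074²)·2.8925] / (0.4074·√2.8925)
   = [0.473240 + 0.300205] / 0.692879 = 1.116277
d₂ = d₁ − σ√T = 1.116277 − 0.692879 = 0.423397
N(d₁) = 0.867848,  N(d₂) = 0.663997,  e^(−rT) = 0.941610
E₀ = V₀·N(d₁) − D·e^(−rT)·N(d₂)
   = 47.1742·0.867848 − 29.3886·0.941610·0.663997 = 22.565510
B₀ = V₀ − E₀ = 47.1742 − 22.565510 = 24.608690
spread = −(1/T)·ln(B₀/D) − r = −(1/2.8925)·ln(24.608690/29.3886) − 0.0208 = 0.04056809

spread=0.0406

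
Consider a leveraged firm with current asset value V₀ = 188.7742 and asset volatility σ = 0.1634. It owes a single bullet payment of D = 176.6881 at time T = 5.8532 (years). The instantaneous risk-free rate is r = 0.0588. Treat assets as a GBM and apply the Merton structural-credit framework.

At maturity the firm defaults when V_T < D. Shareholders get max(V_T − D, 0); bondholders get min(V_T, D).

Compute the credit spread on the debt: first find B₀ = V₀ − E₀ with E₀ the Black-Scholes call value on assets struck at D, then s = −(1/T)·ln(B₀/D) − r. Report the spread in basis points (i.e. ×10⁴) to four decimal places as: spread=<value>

d₁ = [ln(V₀/D) + (r + σ²/2)T] / (σ√T)
   = [ln(188.7742/176.6881) + (0.0588 + 0.5·0.1634²)·5.8532] / (0.1634·√5.8532)
   = [0.066166 + 0.422307] / 0.395320 = 1.235639
d₂ = d₁ − σ√T = 1.235639 − 0.395320 = 0.840319
N(d₁) = 0.891704,  N(d₂) = 0.799635,  e^(−rT) = 0.708810
E₀ = V₀·N(d₁) − D·e^(−rT)·N(d₂)
   = 188.7742·0.891704 − 176.6881·0.708810·0.799635 = 68.185723
B₀ = V₀ − E₀ = 188.7742 − 68.185723 = 120.588477
spread = −(1/T)·ln(B₀/D) − r = −(1/5.8532)·ln(120.588477/176.6881) − 0.0588 = 0.00646384
in basis points: 0.00646384 × 10⁴ = 64.6384 bp

spread=64.6384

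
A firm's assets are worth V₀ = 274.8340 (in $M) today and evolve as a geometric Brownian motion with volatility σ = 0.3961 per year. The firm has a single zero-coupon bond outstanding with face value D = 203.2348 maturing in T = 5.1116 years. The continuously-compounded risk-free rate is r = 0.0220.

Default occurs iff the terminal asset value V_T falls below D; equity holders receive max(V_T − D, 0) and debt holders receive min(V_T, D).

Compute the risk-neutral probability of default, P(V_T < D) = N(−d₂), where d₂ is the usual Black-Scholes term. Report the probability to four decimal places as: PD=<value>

d₁ = [ln(V₀/D) + (r + σ²/2)T] / (σ√T)
   = [ln(274.8340/203.2348) + (0.0220 + 0.5·0.3961²)·5.1116] / (0.3961·√5.1116)
   = [0.301805 + 0.513448] / 0.895536 = 0.910352
d₂ = d₁ − σ√T = 0.910352 − 0.895536 = 0.014815
risk-neutral PD = N(−d₂) = N(-0.014815) = 0.494090

PD=0.4941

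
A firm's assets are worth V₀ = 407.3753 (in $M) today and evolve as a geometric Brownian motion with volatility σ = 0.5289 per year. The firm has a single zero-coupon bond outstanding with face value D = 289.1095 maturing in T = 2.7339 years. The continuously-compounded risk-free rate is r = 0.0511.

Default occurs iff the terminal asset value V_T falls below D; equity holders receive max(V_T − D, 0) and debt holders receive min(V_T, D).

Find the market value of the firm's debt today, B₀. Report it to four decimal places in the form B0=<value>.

d₁ = [ln(V₀/D) + (r + σ²/2)T] / (σ√T)
   = [ln(407.3753/289.1095) + (0.0511 + 0.5·0.5289²)·2.7339] / (0.5289·√2.7339)
   = [0.342929 + 0.522086] / 0.874510 = 0.989143
d₂ = d₁ − σ√T = 0.989143 − 0.874510 = 0.114633
N(d₁) = 0.838703,  N(d₂) = 0.545632,  e^(−rT) = 0.869617
E₀ = V₀·N(d₁) − D·e^(−rT)·N(d₂)
   = 407.3753·0.838703 − 289.1095·0.869617·0.545632 = 204.487245
B₀ = V₀ − E₀ = 407.3753 − 204.487245 = 202.888055

B0=202.8881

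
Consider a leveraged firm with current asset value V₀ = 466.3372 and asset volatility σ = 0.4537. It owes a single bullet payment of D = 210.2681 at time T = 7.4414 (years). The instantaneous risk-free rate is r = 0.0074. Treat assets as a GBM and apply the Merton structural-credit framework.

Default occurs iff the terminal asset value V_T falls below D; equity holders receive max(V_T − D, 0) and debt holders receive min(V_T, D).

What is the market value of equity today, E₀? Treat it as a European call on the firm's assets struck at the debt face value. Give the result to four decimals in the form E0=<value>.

d₁ = [ln(V₀/D) + (r + σ²/2)T] / (σ√T)
   = [ln(466.3372/210.2681) + (0.0074 + 0.5·0.4537²)·7.4414] / (0.4537·√7.4414)
   = [0.796526 + 0.820949] / 1.237645 = 1.306897
d₂ = d₁ − σ√T = 1.306897 − 1.237645 = 0.069252
N(d₁) = 0.904376,  N(d₂) = 0.527605,  e^(−rT) = 0.946422
E₀ = V₀·N(d₁) − D·e^(−rT)·N(d₂)
   = 466.3372·0.904376 − 210.2681·0.946422·0.527605 = 316.749473

E0=316.7495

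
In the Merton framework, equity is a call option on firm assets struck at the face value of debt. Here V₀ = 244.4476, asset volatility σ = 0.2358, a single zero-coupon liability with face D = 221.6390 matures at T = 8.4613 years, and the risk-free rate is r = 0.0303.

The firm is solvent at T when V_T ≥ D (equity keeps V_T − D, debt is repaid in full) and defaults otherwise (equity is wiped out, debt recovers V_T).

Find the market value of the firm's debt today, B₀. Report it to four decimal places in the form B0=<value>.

B0=145.2518

d₁ = [ln(V₀/D) + (r + σ²/2)T] / (σ√T)
   = [ln(244.4476/221.6390) + (0.0303 + 0.5·0.2358²)·8.4613] / (0.2358·√8.4613)
   = [0.097951 + 0.491608] / 0.685902 = 0.859538
d₂ = d₁ − σ√T = 0.859538 − 0.685902 = 0.173636
N(d₁) = 0.804978,  N(d₂) = 0.568924,  e^(−rT) = 0.773850
E₀ = V₀·N(d₁) − D·e^(−rT)·N(d₂)
   = 244.4476·0.804978 − 221.6390·0.773850·0.568924 = 99.195782
B₀ = V₀ − E₀ = 244.4476 − 99.195782 = 145.251818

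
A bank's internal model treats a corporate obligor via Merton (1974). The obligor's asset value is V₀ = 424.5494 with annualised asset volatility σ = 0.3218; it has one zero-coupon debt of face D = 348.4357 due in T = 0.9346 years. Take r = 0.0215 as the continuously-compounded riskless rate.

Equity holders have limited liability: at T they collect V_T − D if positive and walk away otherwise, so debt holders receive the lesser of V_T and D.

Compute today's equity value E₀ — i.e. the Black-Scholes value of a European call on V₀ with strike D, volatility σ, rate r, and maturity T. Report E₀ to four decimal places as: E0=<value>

E0=99.8643

d₁ = [ln(V₀/D) + (r + σ²/2)T] / (σ√T)
   = [ln(424.5494/348.4357) + (0.0215 + 0.5·0.3218²)·0.9346] / (0.3218·√0.9346)
   = [0.197575 + 0.068485] / 0.311099 = 0.855225
d₂ = d₁ − σ√T = 0.855225 − 0.311099 = 0.544126
N(d₁) = 0.803787,  N(d₂) = 0.706823,  e^(−rT) = 0.980107
E₀ = V₀·N(d₁) − D·e^(−rT)·N(d₂)
   = 424.5494·0.803787 − 348.4357·0.980107·0.706823 = 99.864337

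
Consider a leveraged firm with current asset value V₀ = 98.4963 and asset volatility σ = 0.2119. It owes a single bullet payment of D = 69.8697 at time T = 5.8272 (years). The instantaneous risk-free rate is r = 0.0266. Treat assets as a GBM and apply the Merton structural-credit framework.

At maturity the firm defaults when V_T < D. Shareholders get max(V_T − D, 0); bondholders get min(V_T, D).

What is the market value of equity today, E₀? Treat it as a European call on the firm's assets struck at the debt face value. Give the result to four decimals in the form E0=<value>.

E0=42.0240

d₁ = [ln(V₀/D) + (r + σ²/2)T] / (σ√T)
   = [ln(98.4963/69.8697) + (0.0266 + 0.5·0.2119²)·5.8272] / (0.2119·√5.8272)
   = [0.343387 + 0.285829] / 0.511518 = 1.230095
d₂ = d₁ − σ√T = 1.230095 − 0.511518 = 0.718577
N(d₁) = 0.890669,  N(d₂) = 0.763799,  e^(−rT) = 0.856412
E₀ = V₀·N(d₁) − D·e^(−rT)·N(d₂)
   = 98.4963·0.890669 − 69.8697·0.856412·0.763799 = 42.023972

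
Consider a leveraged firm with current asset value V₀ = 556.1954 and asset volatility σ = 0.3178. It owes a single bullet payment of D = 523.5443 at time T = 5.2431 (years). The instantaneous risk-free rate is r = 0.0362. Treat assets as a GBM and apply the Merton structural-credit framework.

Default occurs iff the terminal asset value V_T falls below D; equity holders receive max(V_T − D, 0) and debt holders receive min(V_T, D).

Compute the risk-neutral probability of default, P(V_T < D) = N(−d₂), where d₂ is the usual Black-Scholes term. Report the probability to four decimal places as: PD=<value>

PD=0.5079

d₁ = [ln(V₀/D) + (r + σ²/2)T] / (σ√T)
   = [ln(556.1954/523.5443) + (0.0362 + 0.5·0.3178²)·5.2431] / (0.3178·√5.2431)
   = [0.060498 + 0.454568] / 0.727693 = 0.707808
d₂ = d₁ − σ√T = 0.707808 − 0.727693 = -0.019885
risk-neutral PD = N(−d₂) = N(0.019885) = 0.507932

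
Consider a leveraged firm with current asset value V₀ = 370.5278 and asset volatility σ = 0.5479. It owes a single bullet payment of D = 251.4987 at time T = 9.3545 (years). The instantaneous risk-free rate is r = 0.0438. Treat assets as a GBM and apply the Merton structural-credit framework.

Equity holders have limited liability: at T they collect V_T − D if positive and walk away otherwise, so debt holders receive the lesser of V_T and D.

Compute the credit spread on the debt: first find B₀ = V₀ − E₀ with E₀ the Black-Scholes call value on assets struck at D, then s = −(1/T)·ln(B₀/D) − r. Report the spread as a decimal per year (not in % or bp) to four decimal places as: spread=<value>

d₁ = [ln(V₀/D) + (r + σ²/2)T] / (σ√T)
   = [ln(370.5278/251.4987) + (0.0438 + 0.5·0.5479²)·9.3545] / (0.5479·√9.3545)
   = [0.387491 + 1.813811] / 1.675759 = 1.313615
d₂ = d₁ − σ√T = 1.313615 − 1.675759 = -0.362144
N(d₁) = 0.905512,  N(d₂) = 0.358622,  e^(−rT) = 0.663831
E₀ = V₀·N(d₁) − D·e^(−rT)·N(d₂)
   = 370.5278·0.905512 − 251.4987·0.663831·0.358622 = 275.644456
B₀ = V₀ − E₀ = 370.5278 − 275.644456 = 94.883344
spread = −(1/T)·ln(B₀/D) − r = −(1/9.3545)·ln(94.883344/251.4987) − 0.0438 = 0.06040542

spread=0.0604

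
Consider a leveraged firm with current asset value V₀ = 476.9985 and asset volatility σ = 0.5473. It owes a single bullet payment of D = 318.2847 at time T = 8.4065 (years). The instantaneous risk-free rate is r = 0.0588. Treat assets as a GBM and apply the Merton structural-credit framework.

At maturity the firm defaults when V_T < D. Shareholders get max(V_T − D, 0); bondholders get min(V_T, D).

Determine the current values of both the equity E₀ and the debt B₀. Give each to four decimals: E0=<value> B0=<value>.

E0=355.8844 B0=121.1141

d₁ = [ln(V₀/D) + (r + σ²/2)T] / (σ√T)
   = [ln(476.9985/318.2847) + (0.0588 + 0.5·0.5473²)·8.4065] / (0.5473·√8.4065)
   = [0.404567 + 1.753332] / 1.586840 = 1.359872
d₂ = d₁ − σ√T = 1.359872 − 1.586840 = -0.226967
N(d₁) = 0.913065,  N(d₂) = 0.410225,  e^(−rT) = 0.609996
E₀ = V₀·N(d₁) − D·e^(−rT)·N(d₂)
   = 476.9985·0.913065 − 318.2847·0.609996·0.410225 = 355.884423
B₀ = V₀ − E₀ = 476.9985 − 355.884423 = 121.114077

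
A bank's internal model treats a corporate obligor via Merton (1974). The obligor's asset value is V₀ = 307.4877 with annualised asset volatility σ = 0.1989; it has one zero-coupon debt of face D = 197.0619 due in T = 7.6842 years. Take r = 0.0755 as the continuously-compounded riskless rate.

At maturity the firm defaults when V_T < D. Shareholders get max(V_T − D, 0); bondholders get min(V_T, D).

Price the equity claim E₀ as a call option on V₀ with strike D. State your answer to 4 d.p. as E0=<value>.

E0=198.3817

d₁ = [ln(V₀/D) + (r + σ²/2)T] / (σ√T)
   = [ln(307.4877/197.0619) + (0.0755 + 0.5·0.1989²)·7.6842] / (0.1989·√7.6842)
   = [0.444917 + 0.732155] / 0.551359 = 2.134858
d₂ = d₁ − σ√T = 2.134858 − 0.551359 = 1.583500
N(d₁) = 0.983614,  N(d₂) = 0.943346,  e^(−rT) = 0.559810
E₀ = V₀·N(d₁) − D·e^(−rT)·N(d₂)
   = 307.4877·0.983614 − 197.0619·0.559810·0.943346 = 198.381707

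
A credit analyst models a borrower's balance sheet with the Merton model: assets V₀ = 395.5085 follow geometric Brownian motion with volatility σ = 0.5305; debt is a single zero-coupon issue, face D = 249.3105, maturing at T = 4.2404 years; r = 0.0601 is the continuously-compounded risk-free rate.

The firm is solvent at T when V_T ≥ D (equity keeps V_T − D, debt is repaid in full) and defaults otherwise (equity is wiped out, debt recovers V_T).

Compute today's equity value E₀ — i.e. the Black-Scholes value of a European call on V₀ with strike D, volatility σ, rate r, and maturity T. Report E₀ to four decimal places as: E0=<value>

d₁ = [ln(V₀/D) + (r + σ²/2)T] / (σ√T)
   = [ln(395.5085/249.3105) + (0.0601 + 0.5·0.5305²)·4.2404] / (0.5305·√4.2404)
   = [0.461473 + 0.851536] / 1.092418 = 1.201930
d₂ = d₁ − σ√T = 1.201930 − 1.092418 = 0.109512
N(d₁) = 0.885305,  N(d₂) = 0.543602,  e^(−rT) = 0.775034
E₀ = V₀·N(d₁) − D·e^(−rT)·N(d₂)
   = 395.5085·0.885305 − 249.3105·0.775034·0.543602 = 245.108504

E0=245.1085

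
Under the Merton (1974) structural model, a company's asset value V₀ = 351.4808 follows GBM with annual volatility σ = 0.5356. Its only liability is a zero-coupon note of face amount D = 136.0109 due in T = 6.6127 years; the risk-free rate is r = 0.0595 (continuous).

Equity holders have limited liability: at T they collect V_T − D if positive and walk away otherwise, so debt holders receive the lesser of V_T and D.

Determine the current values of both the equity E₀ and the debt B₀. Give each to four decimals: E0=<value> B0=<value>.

E0=278.3512 B0=73.1296

d₁ = [ln(V₀/D) + (r + σ²/2)T] / (σ√T)
   = [ln(351.4808/136.0109) + (0.0595 + 0.5·0.5356²)·6.6127] / (0.5356·√6.6127)
   = [0.949420 + 1.341940] / 1.377305 = 1.663655
d₂ = d₁ − σ√T = 1.663655 − 1.377305 = 0.286350
N(d₁) = 0.951909,  N(d₂) = 0.612695,  e^(−rT) = 0.674721
E₀ = V₀·N(d₁) − D·e^(−rT)·N(d₂)
   = 351.4808·0.951909 − 136.0109·0.674721·0.612695 = 278.351151
B₀ = V₀ − E₀ = 351.4808 − 278.351151 = 73.129649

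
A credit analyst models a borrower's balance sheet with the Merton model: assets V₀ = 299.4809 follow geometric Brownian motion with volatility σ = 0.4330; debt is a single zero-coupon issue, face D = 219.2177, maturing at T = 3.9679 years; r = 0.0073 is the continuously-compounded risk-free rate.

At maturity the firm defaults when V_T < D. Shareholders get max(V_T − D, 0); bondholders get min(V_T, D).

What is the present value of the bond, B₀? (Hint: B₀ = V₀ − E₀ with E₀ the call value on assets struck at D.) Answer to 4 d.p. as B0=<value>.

B0=164.5922

d₁ = [ln(V₀/D) + (r + σ²/2)T] / (σ√T)
   = [ln(299.4809/219.2177) + (0.0073 + 0.5·0.4330²)·3.9679] / (0.4330·√3.9679)
   = [0.311985 + 0.400934] / 0.862518 = 0.826556
d₂ = d₁ − σ√T = 0.826556 − 0.862518 = -0.035962
N(d₁) = 0.795756,  N(d₂) = 0.485656,  e^(−rT) = 0.971450
E₀ = V₀·N(d₁) − D·e^(−rT)·N(d₂)
   = 299.4809·0.795756 − 219.2177·0.971450·0.485656 = 134.888740
B₀ = V₀ − E₀ = 299.4809 − 134.888740 = 164.592160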